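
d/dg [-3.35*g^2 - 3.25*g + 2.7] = -6.7*g - 3.25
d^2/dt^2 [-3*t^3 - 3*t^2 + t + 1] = -18*t - 6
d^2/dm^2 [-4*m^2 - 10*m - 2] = -8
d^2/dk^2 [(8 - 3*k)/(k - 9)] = -38/(k - 9)^3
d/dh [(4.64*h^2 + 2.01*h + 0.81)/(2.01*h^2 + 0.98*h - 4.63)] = (0.507099999999999*h^2 - 46.2226*h - 10.1001)/(4.0401*h^4 + 3.9396*h^3 - 17.6522*h^2 - 9.0748*h + 21.4369)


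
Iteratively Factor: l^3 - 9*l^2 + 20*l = (l)*(l^2 - 9*l + 20) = l*(l - 5)*(l - 4)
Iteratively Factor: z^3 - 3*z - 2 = (z + 1)*(z^2 - z - 2) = (z - 2)*(z + 1)*(z + 1)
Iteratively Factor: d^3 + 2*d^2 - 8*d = (d - 2)*(d^2 + 4*d) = (d - 2)*(d + 4)*(d)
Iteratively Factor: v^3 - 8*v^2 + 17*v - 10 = (v - 1)*(v^2 - 7*v + 10) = (v - 2)*(v - 1)*(v - 5)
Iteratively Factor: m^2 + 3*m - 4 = (m + 4)*(m - 1)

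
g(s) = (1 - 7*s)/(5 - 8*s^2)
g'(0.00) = -1.40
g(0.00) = 0.20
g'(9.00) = -0.01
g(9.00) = 0.10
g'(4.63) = -0.04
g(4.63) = 0.19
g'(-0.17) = -1.73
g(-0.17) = 0.46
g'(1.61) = -0.62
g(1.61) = 0.65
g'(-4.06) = -0.06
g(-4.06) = -0.23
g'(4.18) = -0.05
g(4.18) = 0.21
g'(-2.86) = -0.15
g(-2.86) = -0.35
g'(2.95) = -0.11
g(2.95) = 0.30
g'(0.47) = -3.81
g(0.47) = -0.71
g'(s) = 16*s*(1 - 7*s)/(5 - 8*s^2)^2 - 7/(5 - 8*s^2) = (-56*s^2 + 16*s - 35)/(64*s^4 - 80*s^2 + 25)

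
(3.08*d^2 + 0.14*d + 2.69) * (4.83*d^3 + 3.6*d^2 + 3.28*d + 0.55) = 14.8764*d^5 + 11.7642*d^4 + 23.5991*d^3 + 11.8372*d^2 + 8.9002*d + 1.4795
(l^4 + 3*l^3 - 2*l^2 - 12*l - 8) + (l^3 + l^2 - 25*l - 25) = l^4 + 4*l^3 - l^2 - 37*l - 33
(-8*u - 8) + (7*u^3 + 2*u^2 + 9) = 7*u^3 + 2*u^2 - 8*u + 1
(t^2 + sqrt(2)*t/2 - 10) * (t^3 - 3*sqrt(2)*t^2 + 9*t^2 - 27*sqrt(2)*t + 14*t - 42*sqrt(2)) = t^5 - 5*sqrt(2)*t^4/2 + 9*t^4 - 45*sqrt(2)*t^3/2 + t^3 - 117*t^2 - 5*sqrt(2)*t^2 - 182*t + 270*sqrt(2)*t + 420*sqrt(2)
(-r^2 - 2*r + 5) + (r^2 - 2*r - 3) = 2 - 4*r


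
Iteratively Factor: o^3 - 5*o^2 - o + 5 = (o - 5)*(o^2 - 1) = (o - 5)*(o - 1)*(o + 1)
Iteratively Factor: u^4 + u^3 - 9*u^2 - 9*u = (u)*(u^3 + u^2 - 9*u - 9) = u*(u + 3)*(u^2 - 2*u - 3) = u*(u - 3)*(u + 3)*(u + 1)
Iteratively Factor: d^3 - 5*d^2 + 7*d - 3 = (d - 1)*(d^2 - 4*d + 3) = (d - 3)*(d - 1)*(d - 1)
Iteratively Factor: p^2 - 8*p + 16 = (p - 4)*(p - 4)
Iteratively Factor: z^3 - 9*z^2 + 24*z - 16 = (z - 1)*(z^2 - 8*z + 16) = (z - 4)*(z - 1)*(z - 4)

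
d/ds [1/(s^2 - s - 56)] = (1 - 2*s)/(-s^2 + s + 56)^2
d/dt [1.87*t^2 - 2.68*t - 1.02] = 3.74*t - 2.68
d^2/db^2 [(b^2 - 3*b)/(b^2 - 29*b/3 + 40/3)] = 120*(3*b^3 - 18*b^2 + 54*b - 94)/(27*b^6 - 783*b^5 + 8649*b^4 - 45269*b^3 + 115320*b^2 - 139200*b + 64000)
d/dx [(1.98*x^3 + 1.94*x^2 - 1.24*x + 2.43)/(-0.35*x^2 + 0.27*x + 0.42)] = (-0.693*x^4 + 1.0692*x^3 + 2.5846*x^2 + 3.3306*x - 1.1769)/(0.1225*x^4 - 0.189*x^3 - 0.2211*x^2 + 0.2268*x + 0.1764)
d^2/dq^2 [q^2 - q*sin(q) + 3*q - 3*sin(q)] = q*sin(q) + 3*sin(q) - 2*cos(q) + 2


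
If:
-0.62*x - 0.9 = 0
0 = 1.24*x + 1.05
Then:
No Solution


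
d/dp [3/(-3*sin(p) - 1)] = 9*cos(p)/(3*sin(p) + 1)^2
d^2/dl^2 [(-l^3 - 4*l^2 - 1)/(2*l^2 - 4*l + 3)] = 2*(-42*l^3 + 96*l^2 - 3*l - 46)/(8*l^6 - 48*l^5 + 132*l^4 - 208*l^3 + 198*l^2 - 108*l + 27)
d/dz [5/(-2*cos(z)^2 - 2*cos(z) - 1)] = -(10*sin(z) + 10*sin(2*z))/(2*cos(z) + cos(2*z) + 2)^2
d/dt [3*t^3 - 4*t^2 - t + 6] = 9*t^2 - 8*t - 1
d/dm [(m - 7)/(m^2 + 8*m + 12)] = (m^2 + 8*m - 2*(m - 7)*(m + 4) + 12)/(m^2 + 8*m + 12)^2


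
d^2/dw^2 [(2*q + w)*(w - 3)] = 2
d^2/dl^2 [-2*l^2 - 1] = -4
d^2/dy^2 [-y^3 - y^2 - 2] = -6*y - 2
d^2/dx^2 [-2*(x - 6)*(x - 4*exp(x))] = 8*x*exp(x) - 32*exp(x) - 4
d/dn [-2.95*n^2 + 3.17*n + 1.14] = 3.17 - 5.9*n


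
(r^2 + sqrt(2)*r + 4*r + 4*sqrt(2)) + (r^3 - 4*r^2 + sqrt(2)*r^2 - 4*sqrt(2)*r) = r^3 - 3*r^2 + sqrt(2)*r^2 - 3*sqrt(2)*r + 4*r + 4*sqrt(2)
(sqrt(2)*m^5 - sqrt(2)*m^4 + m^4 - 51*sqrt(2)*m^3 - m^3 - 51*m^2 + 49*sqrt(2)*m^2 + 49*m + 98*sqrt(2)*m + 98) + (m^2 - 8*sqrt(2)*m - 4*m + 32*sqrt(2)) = sqrt(2)*m^5 - sqrt(2)*m^4 + m^4 - 51*sqrt(2)*m^3 - m^3 - 50*m^2 + 49*sqrt(2)*m^2 + 45*m + 90*sqrt(2)*m + 32*sqrt(2) + 98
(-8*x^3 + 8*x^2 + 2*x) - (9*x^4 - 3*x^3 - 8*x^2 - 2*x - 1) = -9*x^4 - 5*x^3 + 16*x^2 + 4*x + 1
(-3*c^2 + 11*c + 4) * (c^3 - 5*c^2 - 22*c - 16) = -3*c^5 + 26*c^4 + 15*c^3 - 214*c^2 - 264*c - 64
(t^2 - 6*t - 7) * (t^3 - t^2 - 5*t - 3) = t^5 - 7*t^4 - 6*t^3 + 34*t^2 + 53*t + 21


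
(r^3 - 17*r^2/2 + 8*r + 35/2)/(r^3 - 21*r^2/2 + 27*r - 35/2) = (r + 1)/(r - 1)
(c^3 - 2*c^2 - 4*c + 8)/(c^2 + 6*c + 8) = (c^2 - 4*c + 4)/(c + 4)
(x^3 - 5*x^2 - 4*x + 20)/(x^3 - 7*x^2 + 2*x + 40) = (x - 2)/(x - 4)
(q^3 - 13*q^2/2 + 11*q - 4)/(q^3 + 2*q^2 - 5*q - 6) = (q^2 - 9*q/2 + 2)/(q^2 + 4*q + 3)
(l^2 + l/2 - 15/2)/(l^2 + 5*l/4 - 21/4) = 2*(2*l - 5)/(4*l - 7)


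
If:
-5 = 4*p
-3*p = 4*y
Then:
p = -5/4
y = 15/16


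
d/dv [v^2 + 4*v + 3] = 2*v + 4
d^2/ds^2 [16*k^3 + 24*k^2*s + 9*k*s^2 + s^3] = 18*k + 6*s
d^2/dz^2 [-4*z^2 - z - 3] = -8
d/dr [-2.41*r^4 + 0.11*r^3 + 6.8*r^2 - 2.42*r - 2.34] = -9.64*r^3 + 0.33*r^2 + 13.6*r - 2.42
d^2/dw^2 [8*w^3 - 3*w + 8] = 48*w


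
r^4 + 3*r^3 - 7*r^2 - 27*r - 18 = (r - 3)*(r + 1)*(r + 2)*(r + 3)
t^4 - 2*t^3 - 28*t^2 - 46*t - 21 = (t - 7)*(t + 1)^2*(t + 3)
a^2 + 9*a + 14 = (a + 2)*(a + 7)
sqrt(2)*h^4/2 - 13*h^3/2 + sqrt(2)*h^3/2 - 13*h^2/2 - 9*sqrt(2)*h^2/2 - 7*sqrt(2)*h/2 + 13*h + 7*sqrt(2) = (h/2 + 1)*(h - 1)*(h - 7*sqrt(2))*(sqrt(2)*h + 1)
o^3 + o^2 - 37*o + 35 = (o - 5)*(o - 1)*(o + 7)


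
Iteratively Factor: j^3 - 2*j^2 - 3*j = (j + 1)*(j^2 - 3*j) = j*(j + 1)*(j - 3)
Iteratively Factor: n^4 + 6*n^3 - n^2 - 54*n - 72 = (n + 4)*(n^3 + 2*n^2 - 9*n - 18) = (n + 3)*(n + 4)*(n^2 - n - 6) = (n + 2)*(n + 3)*(n + 4)*(n - 3)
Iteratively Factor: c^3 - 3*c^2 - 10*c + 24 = (c - 2)*(c^2 - c - 12) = (c - 2)*(c + 3)*(c - 4)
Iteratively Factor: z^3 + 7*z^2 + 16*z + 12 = (z + 2)*(z^2 + 5*z + 6) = (z + 2)^2*(z + 3)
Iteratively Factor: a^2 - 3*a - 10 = (a + 2)*(a - 5)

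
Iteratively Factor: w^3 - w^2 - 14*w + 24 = (w - 3)*(w^2 + 2*w - 8) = (w - 3)*(w - 2)*(w + 4)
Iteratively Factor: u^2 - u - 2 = (u + 1)*(u - 2)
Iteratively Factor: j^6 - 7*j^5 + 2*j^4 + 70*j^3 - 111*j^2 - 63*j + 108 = (j + 3)*(j^5 - 10*j^4 + 32*j^3 - 26*j^2 - 33*j + 36) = (j + 1)*(j + 3)*(j^4 - 11*j^3 + 43*j^2 - 69*j + 36) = (j - 1)*(j + 1)*(j + 3)*(j^3 - 10*j^2 + 33*j - 36) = (j - 3)*(j - 1)*(j + 1)*(j + 3)*(j^2 - 7*j + 12) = (j - 4)*(j - 3)*(j - 1)*(j + 1)*(j + 3)*(j - 3)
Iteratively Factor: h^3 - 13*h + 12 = (h + 4)*(h^2 - 4*h + 3) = (h - 3)*(h + 4)*(h - 1)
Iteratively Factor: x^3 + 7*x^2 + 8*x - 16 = (x - 1)*(x^2 + 8*x + 16) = (x - 1)*(x + 4)*(x + 4)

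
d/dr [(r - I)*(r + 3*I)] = 2*r + 2*I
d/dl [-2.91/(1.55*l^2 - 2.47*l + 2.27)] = (9.021*l - 7.1877)/(1.55*l^2 - 2.47*l + 2.27)^2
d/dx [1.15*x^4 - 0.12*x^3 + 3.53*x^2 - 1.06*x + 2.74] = 4.6*x^3 - 0.36*x^2 + 7.06*x - 1.06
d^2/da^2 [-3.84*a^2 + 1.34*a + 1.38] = -7.68000000000000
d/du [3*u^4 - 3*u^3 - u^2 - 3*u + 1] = 12*u^3 - 9*u^2 - 2*u - 3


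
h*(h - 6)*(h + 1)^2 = h^4 - 4*h^3 - 11*h^2 - 6*h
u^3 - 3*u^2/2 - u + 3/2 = (u - 3/2)*(u - 1)*(u + 1)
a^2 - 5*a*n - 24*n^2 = (a - 8*n)*(a + 3*n)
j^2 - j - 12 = (j - 4)*(j + 3)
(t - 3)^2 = t^2 - 6*t + 9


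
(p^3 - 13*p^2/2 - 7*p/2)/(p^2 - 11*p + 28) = p*(2*p + 1)/(2*(p - 4))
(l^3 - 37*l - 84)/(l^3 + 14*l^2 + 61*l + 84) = (l - 7)/(l + 7)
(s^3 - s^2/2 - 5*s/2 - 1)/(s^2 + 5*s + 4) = (s^2 - 3*s/2 - 1)/(s + 4)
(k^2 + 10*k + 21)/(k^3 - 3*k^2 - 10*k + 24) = (k + 7)/(k^2 - 6*k + 8)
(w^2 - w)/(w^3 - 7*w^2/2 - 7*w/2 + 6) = 2*w/(2*w^2 - 5*w - 12)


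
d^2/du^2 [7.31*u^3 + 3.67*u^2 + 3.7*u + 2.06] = 43.86*u + 7.34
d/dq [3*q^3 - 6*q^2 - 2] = 3*q*(3*q - 4)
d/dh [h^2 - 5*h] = 2*h - 5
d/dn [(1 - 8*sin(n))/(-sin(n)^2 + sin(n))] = (-8*cos(n) + 2/tan(n) - cos(n)/sin(n)^2)/(sin(n) - 1)^2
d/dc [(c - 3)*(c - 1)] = 2*c - 4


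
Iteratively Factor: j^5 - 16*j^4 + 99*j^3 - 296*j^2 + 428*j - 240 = (j - 5)*(j^4 - 11*j^3 + 44*j^2 - 76*j + 48) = (j - 5)*(j - 3)*(j^3 - 8*j^2 + 20*j - 16) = (j - 5)*(j - 3)*(j - 2)*(j^2 - 6*j + 8) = (j - 5)*(j - 4)*(j - 3)*(j - 2)*(j - 2)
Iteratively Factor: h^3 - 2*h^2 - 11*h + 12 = (h - 4)*(h^2 + 2*h - 3) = (h - 4)*(h + 3)*(h - 1)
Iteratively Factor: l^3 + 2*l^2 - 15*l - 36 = (l - 4)*(l^2 + 6*l + 9) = (l - 4)*(l + 3)*(l + 3)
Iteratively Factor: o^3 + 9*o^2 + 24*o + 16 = (o + 4)*(o^2 + 5*o + 4) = (o + 4)^2*(o + 1)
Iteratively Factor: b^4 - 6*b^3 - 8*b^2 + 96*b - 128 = (b - 4)*(b^3 - 2*b^2 - 16*b + 32) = (b - 4)*(b - 2)*(b^2 - 16) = (b - 4)^2*(b - 2)*(b + 4)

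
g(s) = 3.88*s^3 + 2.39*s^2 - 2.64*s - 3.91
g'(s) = 11.64*s^2 + 4.78*s - 2.64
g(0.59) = -3.84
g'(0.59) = 4.23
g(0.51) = -4.12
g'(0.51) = 2.83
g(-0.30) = -3.01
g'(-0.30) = -3.03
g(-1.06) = -3.05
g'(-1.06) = 5.37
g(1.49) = 10.30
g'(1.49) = 30.32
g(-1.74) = -12.52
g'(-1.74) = 24.28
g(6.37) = 1079.13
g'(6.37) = 500.12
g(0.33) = -4.38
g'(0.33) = 0.20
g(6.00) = 904.37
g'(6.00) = 445.08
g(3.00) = 114.44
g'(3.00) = 116.46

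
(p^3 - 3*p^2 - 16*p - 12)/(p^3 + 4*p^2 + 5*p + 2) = (p - 6)/(p + 1)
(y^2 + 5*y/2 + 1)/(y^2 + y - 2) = (y + 1/2)/(y - 1)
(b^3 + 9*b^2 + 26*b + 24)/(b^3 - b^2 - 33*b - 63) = (b^2 + 6*b + 8)/(b^2 - 4*b - 21)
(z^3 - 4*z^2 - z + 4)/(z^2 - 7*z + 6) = (z^2 - 3*z - 4)/(z - 6)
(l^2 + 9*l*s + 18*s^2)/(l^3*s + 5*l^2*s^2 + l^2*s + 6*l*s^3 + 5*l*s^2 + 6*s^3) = (l + 6*s)/(s*(l^2 + 2*l*s + l + 2*s))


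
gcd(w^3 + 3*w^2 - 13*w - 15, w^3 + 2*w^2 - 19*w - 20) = w^2 + 6*w + 5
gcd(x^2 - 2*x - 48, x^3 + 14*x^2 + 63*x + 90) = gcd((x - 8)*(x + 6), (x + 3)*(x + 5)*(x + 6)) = x + 6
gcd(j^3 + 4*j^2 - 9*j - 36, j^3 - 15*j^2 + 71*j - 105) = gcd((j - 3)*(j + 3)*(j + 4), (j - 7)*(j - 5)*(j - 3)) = j - 3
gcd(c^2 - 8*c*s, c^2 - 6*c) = c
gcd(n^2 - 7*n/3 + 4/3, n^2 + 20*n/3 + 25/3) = 1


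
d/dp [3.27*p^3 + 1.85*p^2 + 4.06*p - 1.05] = 9.81*p^2 + 3.7*p + 4.06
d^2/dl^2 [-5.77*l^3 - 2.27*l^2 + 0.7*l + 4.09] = -34.62*l - 4.54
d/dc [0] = 0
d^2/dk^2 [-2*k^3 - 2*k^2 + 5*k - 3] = -12*k - 4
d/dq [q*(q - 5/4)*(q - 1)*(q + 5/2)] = 4*q^3 + 3*q^2/4 - 35*q/4 + 25/8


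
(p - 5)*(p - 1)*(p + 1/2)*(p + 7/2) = p^4 - 2*p^3 - 69*p^2/4 + 19*p/2 + 35/4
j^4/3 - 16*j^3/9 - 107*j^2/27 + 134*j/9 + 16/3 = (j/3 + 1)*(j - 6)*(j - 8/3)*(j + 1/3)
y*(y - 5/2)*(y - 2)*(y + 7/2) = y^4 - y^3 - 43*y^2/4 + 35*y/2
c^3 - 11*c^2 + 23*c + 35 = (c - 7)*(c - 5)*(c + 1)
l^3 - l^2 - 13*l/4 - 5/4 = (l - 5/2)*(l + 1/2)*(l + 1)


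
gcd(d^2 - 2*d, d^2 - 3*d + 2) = d - 2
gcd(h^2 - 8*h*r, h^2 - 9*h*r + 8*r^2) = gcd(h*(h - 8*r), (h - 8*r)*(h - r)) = -h + 8*r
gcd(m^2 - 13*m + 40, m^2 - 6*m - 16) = m - 8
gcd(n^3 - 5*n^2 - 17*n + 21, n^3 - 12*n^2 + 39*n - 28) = n^2 - 8*n + 7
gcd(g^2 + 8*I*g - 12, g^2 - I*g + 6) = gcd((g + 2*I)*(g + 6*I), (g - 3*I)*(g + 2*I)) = g + 2*I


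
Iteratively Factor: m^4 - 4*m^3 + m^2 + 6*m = (m)*(m^3 - 4*m^2 + m + 6) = m*(m - 3)*(m^2 - m - 2) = m*(m - 3)*(m + 1)*(m - 2)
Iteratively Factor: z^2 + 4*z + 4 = (z + 2)*(z + 2)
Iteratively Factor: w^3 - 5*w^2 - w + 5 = (w - 1)*(w^2 - 4*w - 5) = (w - 1)*(w + 1)*(w - 5)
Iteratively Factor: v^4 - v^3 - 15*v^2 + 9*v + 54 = (v - 3)*(v^3 + 2*v^2 - 9*v - 18) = (v - 3)*(v + 3)*(v^2 - v - 6) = (v - 3)^2*(v + 3)*(v + 2)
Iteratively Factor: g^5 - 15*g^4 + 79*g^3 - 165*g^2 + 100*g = (g - 1)*(g^4 - 14*g^3 + 65*g^2 - 100*g) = g*(g - 1)*(g^3 - 14*g^2 + 65*g - 100) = g*(g - 5)*(g - 1)*(g^2 - 9*g + 20) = g*(g - 5)^2*(g - 1)*(g - 4)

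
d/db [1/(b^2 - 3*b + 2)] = (3 - 2*b)/(b^2 - 3*b + 2)^2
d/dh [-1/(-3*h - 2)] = -3/(3*h + 2)^2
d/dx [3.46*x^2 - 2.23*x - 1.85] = 6.92*x - 2.23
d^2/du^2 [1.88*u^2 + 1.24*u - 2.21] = 3.76000000000000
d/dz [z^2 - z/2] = 2*z - 1/2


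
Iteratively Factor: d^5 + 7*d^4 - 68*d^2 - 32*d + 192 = (d + 3)*(d^4 + 4*d^3 - 12*d^2 - 32*d + 64) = (d - 2)*(d + 3)*(d^3 + 6*d^2 - 32) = (d - 2)*(d + 3)*(d + 4)*(d^2 + 2*d - 8) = (d - 2)*(d + 3)*(d + 4)^2*(d - 2)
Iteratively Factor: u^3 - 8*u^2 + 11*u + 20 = (u - 5)*(u^2 - 3*u - 4) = (u - 5)*(u + 1)*(u - 4)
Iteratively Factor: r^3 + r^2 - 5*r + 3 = (r - 1)*(r^2 + 2*r - 3) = (r - 1)*(r + 3)*(r - 1)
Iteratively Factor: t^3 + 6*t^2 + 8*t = (t + 4)*(t^2 + 2*t) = t*(t + 4)*(t + 2)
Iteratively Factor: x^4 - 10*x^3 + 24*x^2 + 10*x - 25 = (x - 5)*(x^3 - 5*x^2 - x + 5) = (x - 5)*(x + 1)*(x^2 - 6*x + 5) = (x - 5)*(x - 1)*(x + 1)*(x - 5)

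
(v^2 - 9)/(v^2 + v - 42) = (v^2 - 9)/(v^2 + v - 42)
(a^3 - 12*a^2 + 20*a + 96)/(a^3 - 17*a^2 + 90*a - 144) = (a + 2)/(a - 3)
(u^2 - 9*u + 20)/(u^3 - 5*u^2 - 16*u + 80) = 1/(u + 4)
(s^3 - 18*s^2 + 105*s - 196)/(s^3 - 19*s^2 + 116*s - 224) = (s - 7)/(s - 8)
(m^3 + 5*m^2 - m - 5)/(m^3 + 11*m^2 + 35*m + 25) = (m - 1)/(m + 5)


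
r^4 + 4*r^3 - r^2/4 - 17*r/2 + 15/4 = (r - 1)*(r - 1/2)*(r + 5/2)*(r + 3)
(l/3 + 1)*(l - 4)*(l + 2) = l^3/3 + l^2/3 - 14*l/3 - 8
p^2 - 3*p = p*(p - 3)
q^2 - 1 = (q - 1)*(q + 1)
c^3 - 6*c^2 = c^2*(c - 6)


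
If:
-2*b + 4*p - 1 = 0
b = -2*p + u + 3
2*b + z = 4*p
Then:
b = u/2 + 5/4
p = u/4 + 7/8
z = 1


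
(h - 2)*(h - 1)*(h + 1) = h^3 - 2*h^2 - h + 2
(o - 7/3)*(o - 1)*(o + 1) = o^3 - 7*o^2/3 - o + 7/3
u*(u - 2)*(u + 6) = u^3 + 4*u^2 - 12*u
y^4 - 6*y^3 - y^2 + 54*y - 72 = (y - 4)*(y - 3)*(y - 2)*(y + 3)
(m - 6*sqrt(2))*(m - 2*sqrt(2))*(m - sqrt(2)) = m^3 - 9*sqrt(2)*m^2 + 40*m - 24*sqrt(2)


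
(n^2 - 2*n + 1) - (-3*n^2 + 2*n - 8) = 4*n^2 - 4*n + 9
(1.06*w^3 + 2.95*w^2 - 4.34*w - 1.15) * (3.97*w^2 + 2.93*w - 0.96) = 4.2082*w^5 + 14.8173*w^4 - 9.6039*w^3 - 20.1137*w^2 + 0.796899999999999*w + 1.104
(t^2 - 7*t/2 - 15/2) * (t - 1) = t^3 - 9*t^2/2 - 4*t + 15/2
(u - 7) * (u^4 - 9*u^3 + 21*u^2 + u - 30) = u^5 - 16*u^4 + 84*u^3 - 146*u^2 - 37*u + 210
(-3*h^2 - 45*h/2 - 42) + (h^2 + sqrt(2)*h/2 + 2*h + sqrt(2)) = -2*h^2 - 41*h/2 + sqrt(2)*h/2 - 42 + sqrt(2)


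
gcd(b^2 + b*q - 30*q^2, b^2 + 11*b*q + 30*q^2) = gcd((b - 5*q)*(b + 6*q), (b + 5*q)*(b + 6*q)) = b + 6*q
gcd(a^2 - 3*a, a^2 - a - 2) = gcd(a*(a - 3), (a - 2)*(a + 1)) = 1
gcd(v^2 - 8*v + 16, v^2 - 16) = v - 4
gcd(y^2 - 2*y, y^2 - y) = y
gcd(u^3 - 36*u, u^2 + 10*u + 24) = u + 6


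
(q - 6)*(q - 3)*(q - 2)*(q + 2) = q^4 - 9*q^3 + 14*q^2 + 36*q - 72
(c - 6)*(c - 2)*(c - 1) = c^3 - 9*c^2 + 20*c - 12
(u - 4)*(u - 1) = u^2 - 5*u + 4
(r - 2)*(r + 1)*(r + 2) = r^3 + r^2 - 4*r - 4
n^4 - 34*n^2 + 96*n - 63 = (n - 3)^2*(n - 1)*(n + 7)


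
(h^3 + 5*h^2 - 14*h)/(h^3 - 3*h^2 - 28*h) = (-h^2 - 5*h + 14)/(-h^2 + 3*h + 28)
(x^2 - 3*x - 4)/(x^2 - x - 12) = (x + 1)/(x + 3)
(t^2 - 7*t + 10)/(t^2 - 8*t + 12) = (t - 5)/(t - 6)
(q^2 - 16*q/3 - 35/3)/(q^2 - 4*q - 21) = (q + 5/3)/(q + 3)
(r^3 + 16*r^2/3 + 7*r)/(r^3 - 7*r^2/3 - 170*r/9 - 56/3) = 3*r*(r + 3)/(3*r^2 - 14*r - 24)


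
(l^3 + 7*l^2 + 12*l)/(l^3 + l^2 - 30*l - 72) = l/(l - 6)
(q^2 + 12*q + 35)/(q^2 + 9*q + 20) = (q + 7)/(q + 4)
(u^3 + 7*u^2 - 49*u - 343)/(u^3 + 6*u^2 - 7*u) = (u^2 - 49)/(u*(u - 1))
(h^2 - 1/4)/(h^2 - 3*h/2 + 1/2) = (h + 1/2)/(h - 1)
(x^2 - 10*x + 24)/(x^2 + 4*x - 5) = (x^2 - 10*x + 24)/(x^2 + 4*x - 5)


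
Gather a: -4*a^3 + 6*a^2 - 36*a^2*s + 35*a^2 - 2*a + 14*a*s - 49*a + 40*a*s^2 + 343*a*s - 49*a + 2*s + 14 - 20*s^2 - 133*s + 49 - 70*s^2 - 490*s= -4*a^3 + a^2*(41 - 36*s) + a*(40*s^2 + 357*s - 100) - 90*s^2 - 621*s + 63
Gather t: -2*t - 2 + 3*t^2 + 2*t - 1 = 3*t^2 - 3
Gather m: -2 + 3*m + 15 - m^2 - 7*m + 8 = -m^2 - 4*m + 21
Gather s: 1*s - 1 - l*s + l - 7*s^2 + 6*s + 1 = l - 7*s^2 + s*(7 - l)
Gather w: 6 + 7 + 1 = 14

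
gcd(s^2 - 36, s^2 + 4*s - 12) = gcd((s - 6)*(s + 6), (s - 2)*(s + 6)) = s + 6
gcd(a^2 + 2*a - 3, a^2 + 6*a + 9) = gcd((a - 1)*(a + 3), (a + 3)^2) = a + 3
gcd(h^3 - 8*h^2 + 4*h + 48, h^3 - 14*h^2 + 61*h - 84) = h - 4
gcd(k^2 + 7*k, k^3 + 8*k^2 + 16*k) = k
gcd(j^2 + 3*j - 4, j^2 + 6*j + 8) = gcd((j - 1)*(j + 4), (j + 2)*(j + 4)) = j + 4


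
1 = 1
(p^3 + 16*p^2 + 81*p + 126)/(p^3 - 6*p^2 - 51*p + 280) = (p^2 + 9*p + 18)/(p^2 - 13*p + 40)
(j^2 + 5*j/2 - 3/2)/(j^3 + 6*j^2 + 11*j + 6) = (j - 1/2)/(j^2 + 3*j + 2)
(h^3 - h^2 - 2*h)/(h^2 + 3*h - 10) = h*(h + 1)/(h + 5)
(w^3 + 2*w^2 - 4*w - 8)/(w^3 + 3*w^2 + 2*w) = (w^2 - 4)/(w*(w + 1))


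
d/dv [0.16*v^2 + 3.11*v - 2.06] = 0.32*v + 3.11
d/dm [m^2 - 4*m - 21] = 2*m - 4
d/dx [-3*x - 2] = -3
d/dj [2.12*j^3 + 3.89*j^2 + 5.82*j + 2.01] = 6.36*j^2 + 7.78*j + 5.82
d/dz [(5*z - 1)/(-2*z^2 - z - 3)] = (-10*z^2 - 5*z + (4*z + 1)*(5*z - 1) - 15)/(2*z^2 + z + 3)^2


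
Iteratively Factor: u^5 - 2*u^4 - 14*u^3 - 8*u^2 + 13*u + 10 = (u + 1)*(u^4 - 3*u^3 - 11*u^2 + 3*u + 10) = (u - 5)*(u + 1)*(u^3 + 2*u^2 - u - 2) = (u - 5)*(u - 1)*(u + 1)*(u^2 + 3*u + 2) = (u - 5)*(u - 1)*(u + 1)^2*(u + 2)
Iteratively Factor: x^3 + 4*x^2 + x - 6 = (x - 1)*(x^2 + 5*x + 6) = (x - 1)*(x + 3)*(x + 2)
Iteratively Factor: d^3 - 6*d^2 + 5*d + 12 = (d - 4)*(d^2 - 2*d - 3) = (d - 4)*(d - 3)*(d + 1)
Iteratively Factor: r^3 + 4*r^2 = (r)*(r^2 + 4*r) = r*(r + 4)*(r)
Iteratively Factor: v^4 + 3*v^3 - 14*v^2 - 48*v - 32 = (v - 4)*(v^3 + 7*v^2 + 14*v + 8) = (v - 4)*(v + 2)*(v^2 + 5*v + 4) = (v - 4)*(v + 1)*(v + 2)*(v + 4)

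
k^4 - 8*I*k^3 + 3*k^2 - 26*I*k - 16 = (k - 8*I)*(k - I)^2*(k + 2*I)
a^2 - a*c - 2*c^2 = (a - 2*c)*(a + c)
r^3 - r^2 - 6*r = r*(r - 3)*(r + 2)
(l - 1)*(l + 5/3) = l^2 + 2*l/3 - 5/3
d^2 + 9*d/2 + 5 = (d + 2)*(d + 5/2)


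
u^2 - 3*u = u*(u - 3)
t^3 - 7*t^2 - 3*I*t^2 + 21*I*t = t*(t - 7)*(t - 3*I)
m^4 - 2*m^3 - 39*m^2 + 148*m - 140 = (m - 5)*(m - 2)^2*(m + 7)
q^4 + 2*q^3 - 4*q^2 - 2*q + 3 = (q - 1)^2*(q + 1)*(q + 3)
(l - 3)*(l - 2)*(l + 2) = l^3 - 3*l^2 - 4*l + 12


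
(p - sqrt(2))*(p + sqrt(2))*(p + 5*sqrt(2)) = p^3 + 5*sqrt(2)*p^2 - 2*p - 10*sqrt(2)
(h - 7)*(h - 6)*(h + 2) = h^3 - 11*h^2 + 16*h + 84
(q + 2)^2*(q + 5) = q^3 + 9*q^2 + 24*q + 20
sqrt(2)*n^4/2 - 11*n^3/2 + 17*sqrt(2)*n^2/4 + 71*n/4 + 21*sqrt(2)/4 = (n - 7*sqrt(2)/2)*(n - 3*sqrt(2))*(n + sqrt(2)/2)*(sqrt(2)*n/2 + 1/2)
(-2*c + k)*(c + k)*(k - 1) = -2*c^2*k + 2*c^2 - c*k^2 + c*k + k^3 - k^2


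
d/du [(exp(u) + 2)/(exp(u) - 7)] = -9*exp(u)/(exp(u) - 7)^2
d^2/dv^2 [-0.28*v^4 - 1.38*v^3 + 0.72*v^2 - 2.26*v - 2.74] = -3.36*v^2 - 8.28*v + 1.44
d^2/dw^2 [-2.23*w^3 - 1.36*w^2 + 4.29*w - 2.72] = -13.38*w - 2.72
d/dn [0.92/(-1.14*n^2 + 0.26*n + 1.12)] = (2.0976*n - 0.2392)/(-1.14*n^2 + 0.26*n + 1.12)^2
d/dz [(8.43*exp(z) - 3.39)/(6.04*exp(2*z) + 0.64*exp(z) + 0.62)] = (-50.9172*exp(2*z) + 40.9512*exp(z) + 7.3962)*exp(z)/(36.4816*exp(4*z) + 7.7312*exp(3*z) + 7.8992*exp(2*z) + 0.7936*exp(z) + 0.3844)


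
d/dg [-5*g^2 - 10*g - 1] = -10*g - 10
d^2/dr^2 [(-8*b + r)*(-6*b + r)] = 2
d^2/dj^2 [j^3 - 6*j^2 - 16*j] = 6*j - 12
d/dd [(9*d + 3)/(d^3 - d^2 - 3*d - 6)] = 3*(-6*d^3 + 2*d - 15)/(d^6 - 2*d^5 - 5*d^4 - 6*d^3 + 21*d^2 + 36*d + 36)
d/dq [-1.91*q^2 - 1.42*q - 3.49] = -3.82*q - 1.42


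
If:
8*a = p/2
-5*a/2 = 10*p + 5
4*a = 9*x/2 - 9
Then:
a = -2/65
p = -32/65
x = 1154/585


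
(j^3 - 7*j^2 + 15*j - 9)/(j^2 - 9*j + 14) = (j^3 - 7*j^2 + 15*j - 9)/(j^2 - 9*j + 14)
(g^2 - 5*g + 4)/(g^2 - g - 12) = (g - 1)/(g + 3)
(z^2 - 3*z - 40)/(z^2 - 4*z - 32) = (z + 5)/(z + 4)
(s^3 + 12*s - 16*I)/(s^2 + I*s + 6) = (s^2 + 2*I*s + 8)/(s + 3*I)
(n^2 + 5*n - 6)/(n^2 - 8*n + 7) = (n + 6)/(n - 7)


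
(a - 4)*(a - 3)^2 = a^3 - 10*a^2 + 33*a - 36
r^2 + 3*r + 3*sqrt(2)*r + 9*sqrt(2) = (r + 3)*(r + 3*sqrt(2))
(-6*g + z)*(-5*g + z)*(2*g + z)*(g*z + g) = 60*g^4*z + 60*g^4 + 8*g^3*z^2 + 8*g^3*z - 9*g^2*z^3 - 9*g^2*z^2 + g*z^4 + g*z^3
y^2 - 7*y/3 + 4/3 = (y - 4/3)*(y - 1)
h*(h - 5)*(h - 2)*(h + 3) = h^4 - 4*h^3 - 11*h^2 + 30*h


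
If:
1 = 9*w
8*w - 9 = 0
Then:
No Solution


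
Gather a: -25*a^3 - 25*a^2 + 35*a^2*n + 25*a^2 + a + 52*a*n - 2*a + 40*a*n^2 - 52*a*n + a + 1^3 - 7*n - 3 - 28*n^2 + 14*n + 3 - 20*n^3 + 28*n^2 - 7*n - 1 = -25*a^3 + 35*a^2*n + 40*a*n^2 - 20*n^3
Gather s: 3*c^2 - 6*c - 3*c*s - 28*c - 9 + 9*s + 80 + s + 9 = 3*c^2 - 34*c + s*(10 - 3*c) + 80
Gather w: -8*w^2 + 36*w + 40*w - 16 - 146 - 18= -8*w^2 + 76*w - 180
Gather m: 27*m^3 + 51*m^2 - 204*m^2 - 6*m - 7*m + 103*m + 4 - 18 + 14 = 27*m^3 - 153*m^2 + 90*m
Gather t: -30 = -30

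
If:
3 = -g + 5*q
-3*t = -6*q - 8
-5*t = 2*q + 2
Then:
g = -169/18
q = -23/18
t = 1/9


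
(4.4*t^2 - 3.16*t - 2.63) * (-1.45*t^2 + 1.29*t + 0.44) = -6.38*t^4 + 10.258*t^3 + 1.6731*t^2 - 4.7831*t - 1.1572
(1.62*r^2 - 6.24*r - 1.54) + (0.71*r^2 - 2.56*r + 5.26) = 2.33*r^2 - 8.8*r + 3.72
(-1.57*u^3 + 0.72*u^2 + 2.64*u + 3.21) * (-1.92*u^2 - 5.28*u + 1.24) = 3.0144*u^5 + 6.9072*u^4 - 10.8172*u^3 - 19.2096*u^2 - 13.6752*u + 3.9804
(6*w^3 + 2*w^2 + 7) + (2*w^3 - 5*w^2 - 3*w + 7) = 8*w^3 - 3*w^2 - 3*w + 14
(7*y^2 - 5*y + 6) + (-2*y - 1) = 7*y^2 - 7*y + 5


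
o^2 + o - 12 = (o - 3)*(o + 4)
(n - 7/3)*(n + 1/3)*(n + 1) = n^3 - n^2 - 25*n/9 - 7/9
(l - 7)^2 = l^2 - 14*l + 49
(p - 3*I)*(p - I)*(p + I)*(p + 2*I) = p^4 - I*p^3 + 7*p^2 - I*p + 6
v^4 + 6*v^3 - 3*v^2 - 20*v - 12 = (v - 2)*(v + 1)^2*(v + 6)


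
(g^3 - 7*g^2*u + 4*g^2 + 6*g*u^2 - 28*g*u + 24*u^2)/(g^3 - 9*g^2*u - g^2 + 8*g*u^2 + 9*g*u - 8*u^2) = (-g^2 + 6*g*u - 4*g + 24*u)/(-g^2 + 8*g*u + g - 8*u)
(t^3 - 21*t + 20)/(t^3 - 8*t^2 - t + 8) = (t^2 + t - 20)/(t^2 - 7*t - 8)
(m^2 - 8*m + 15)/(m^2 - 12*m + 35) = (m - 3)/(m - 7)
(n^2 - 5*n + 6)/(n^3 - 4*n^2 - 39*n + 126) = (n - 2)/(n^2 - n - 42)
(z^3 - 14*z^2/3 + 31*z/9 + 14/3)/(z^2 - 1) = (9*z^3 - 42*z^2 + 31*z + 42)/(9*(z^2 - 1))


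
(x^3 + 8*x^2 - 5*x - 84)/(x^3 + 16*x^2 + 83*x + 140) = (x - 3)/(x + 5)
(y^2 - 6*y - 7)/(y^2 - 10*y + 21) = (y + 1)/(y - 3)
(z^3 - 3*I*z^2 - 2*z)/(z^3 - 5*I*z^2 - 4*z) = (z - 2*I)/(z - 4*I)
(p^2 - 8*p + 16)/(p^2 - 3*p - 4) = (p - 4)/(p + 1)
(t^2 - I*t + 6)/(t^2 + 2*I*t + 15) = (t + 2*I)/(t + 5*I)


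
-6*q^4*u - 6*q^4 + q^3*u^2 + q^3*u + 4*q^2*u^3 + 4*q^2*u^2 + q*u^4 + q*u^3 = (-q + u)*(2*q + u)*(3*q + u)*(q*u + q)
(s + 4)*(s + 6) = s^2 + 10*s + 24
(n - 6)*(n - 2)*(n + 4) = n^3 - 4*n^2 - 20*n + 48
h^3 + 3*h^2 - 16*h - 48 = (h - 4)*(h + 3)*(h + 4)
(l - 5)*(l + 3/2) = l^2 - 7*l/2 - 15/2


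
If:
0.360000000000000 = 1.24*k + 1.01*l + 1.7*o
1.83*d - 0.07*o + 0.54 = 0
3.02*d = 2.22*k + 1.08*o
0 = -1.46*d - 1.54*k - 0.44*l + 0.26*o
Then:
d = -0.31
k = -0.19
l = 1.41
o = -0.49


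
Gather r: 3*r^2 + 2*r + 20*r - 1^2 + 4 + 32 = 3*r^2 + 22*r + 35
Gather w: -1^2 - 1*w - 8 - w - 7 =-2*w - 16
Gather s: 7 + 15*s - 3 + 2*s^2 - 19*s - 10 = 2*s^2 - 4*s - 6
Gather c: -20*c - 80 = -20*c - 80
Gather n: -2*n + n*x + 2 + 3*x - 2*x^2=n*(x - 2) - 2*x^2 + 3*x + 2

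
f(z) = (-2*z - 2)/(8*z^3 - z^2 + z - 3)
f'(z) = (-2*z - 2)*(-24*z^2 + 2*z - 1)/(8*z^3 - z^2 + z - 3)^2 - 2/(8*z^3 - z^2 + z - 3) = 2*(-8*z^3 + z^2 - z + (z + 1)*(24*z^2 - 2*z + 1) + 3)/(8*z^3 - z^2 + z - 3)^2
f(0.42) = 1.31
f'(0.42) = 3.59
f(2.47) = -0.06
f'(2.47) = 0.06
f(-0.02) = 0.65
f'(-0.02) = 0.89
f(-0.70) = 0.09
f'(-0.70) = 0.47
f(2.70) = -0.05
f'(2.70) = 0.04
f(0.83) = -2.13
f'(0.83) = 18.58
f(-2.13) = -0.03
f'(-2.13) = -0.01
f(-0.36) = 0.33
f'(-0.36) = 0.93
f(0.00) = 0.67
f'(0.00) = 0.89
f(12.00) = 0.00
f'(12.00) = 0.00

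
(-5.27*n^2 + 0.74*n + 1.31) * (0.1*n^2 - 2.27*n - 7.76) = -0.527*n^4 + 12.0369*n^3 + 39.3464*n^2 - 8.7161*n - 10.1656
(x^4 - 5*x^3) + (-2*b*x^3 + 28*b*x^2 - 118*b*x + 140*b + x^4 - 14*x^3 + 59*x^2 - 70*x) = -2*b*x^3 + 28*b*x^2 - 118*b*x + 140*b + 2*x^4 - 19*x^3 + 59*x^2 - 70*x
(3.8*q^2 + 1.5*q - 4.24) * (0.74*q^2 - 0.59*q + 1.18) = 2.812*q^4 - 1.132*q^3 + 0.4614*q^2 + 4.2716*q - 5.0032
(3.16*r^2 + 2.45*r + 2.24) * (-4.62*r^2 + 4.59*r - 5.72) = -14.5992*r^4 + 3.1854*r^3 - 17.1785*r^2 - 3.7324*r - 12.8128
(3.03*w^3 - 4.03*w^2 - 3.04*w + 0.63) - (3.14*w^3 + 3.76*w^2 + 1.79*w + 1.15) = -0.11*w^3 - 7.79*w^2 - 4.83*w - 0.52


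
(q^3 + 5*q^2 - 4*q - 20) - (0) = q^3 + 5*q^2 - 4*q - 20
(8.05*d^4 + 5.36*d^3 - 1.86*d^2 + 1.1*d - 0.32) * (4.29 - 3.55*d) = -28.5775*d^5 + 15.5065*d^4 + 29.5974*d^3 - 11.8844*d^2 + 5.855*d - 1.3728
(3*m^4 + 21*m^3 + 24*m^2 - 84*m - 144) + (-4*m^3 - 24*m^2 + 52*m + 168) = 3*m^4 + 17*m^3 - 32*m + 24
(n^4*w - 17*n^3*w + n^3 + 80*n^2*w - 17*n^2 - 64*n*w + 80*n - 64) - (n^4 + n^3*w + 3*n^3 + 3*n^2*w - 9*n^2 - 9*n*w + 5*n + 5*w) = n^4*w - n^4 - 18*n^3*w - 2*n^3 + 77*n^2*w - 8*n^2 - 55*n*w + 75*n - 5*w - 64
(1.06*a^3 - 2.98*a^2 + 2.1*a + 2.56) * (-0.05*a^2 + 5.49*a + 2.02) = -0.053*a^5 + 5.9684*a^4 - 14.324*a^3 + 5.3814*a^2 + 18.2964*a + 5.1712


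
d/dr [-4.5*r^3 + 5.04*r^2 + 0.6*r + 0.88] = -13.5*r^2 + 10.08*r + 0.6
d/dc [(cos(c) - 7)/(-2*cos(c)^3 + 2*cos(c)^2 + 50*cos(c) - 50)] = (-31*cos(c)/2 + 11*cos(2*c) - cos(3*c)/2 - 139)*sin(c)/(2*(cos(c)^3 - cos(c)^2 - 25*cos(c) + 25)^2)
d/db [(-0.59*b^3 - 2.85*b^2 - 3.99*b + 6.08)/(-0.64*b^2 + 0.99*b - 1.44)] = (0.3776*b^4 - 1.1682*b^3 - 2.8263*b^2 + 15.9904*b - 0.273599999999999)/(0.4096*b^4 - 1.2672*b^3 + 2.8233*b^2 - 2.8512*b + 2.0736)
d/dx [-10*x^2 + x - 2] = 1 - 20*x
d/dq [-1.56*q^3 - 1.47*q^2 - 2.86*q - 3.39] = -4.68*q^2 - 2.94*q - 2.86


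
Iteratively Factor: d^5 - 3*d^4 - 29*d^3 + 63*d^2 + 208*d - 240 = (d + 3)*(d^4 - 6*d^3 - 11*d^2 + 96*d - 80) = (d - 5)*(d + 3)*(d^3 - d^2 - 16*d + 16) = (d - 5)*(d + 3)*(d + 4)*(d^2 - 5*d + 4) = (d - 5)*(d - 1)*(d + 3)*(d + 4)*(d - 4)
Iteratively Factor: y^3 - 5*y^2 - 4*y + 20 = (y - 5)*(y^2 - 4) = (y - 5)*(y + 2)*(y - 2)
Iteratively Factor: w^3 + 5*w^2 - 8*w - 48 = (w + 4)*(w^2 + w - 12) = (w - 3)*(w + 4)*(w + 4)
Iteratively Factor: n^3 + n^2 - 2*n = (n - 1)*(n^2 + 2*n) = (n - 1)*(n + 2)*(n)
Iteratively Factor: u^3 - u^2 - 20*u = (u + 4)*(u^2 - 5*u) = (u - 5)*(u + 4)*(u)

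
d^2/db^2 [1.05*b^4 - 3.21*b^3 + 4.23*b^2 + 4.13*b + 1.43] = 12.6*b^2 - 19.26*b + 8.46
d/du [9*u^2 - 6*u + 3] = 18*u - 6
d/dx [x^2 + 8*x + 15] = 2*x + 8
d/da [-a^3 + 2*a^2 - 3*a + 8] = -3*a^2 + 4*a - 3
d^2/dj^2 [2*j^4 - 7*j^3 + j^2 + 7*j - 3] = 24*j^2 - 42*j + 2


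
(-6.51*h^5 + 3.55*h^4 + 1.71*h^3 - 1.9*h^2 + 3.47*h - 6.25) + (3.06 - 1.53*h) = -6.51*h^5 + 3.55*h^4 + 1.71*h^3 - 1.9*h^2 + 1.94*h - 3.19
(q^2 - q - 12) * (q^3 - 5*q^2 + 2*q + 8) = q^5 - 6*q^4 - 5*q^3 + 66*q^2 - 32*q - 96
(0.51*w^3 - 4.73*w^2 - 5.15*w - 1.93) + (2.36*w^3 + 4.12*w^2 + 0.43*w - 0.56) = 2.87*w^3 - 0.61*w^2 - 4.72*w - 2.49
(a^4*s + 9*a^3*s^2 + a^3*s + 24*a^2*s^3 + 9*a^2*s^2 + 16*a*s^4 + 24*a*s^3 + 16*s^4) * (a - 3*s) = a^5*s + 6*a^4*s^2 + a^4*s - 3*a^3*s^3 + 6*a^3*s^2 - 56*a^2*s^4 - 3*a^2*s^3 - 48*a*s^5 - 56*a*s^4 - 48*s^5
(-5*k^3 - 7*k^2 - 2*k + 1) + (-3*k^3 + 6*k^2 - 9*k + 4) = -8*k^3 - k^2 - 11*k + 5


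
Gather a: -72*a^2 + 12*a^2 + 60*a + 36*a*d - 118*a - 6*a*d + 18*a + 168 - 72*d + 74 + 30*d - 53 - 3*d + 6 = -60*a^2 + a*(30*d - 40) - 45*d + 195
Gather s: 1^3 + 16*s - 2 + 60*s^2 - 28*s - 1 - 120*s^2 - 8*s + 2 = -60*s^2 - 20*s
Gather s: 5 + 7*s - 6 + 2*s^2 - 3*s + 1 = 2*s^2 + 4*s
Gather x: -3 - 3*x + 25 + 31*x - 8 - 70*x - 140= -42*x - 126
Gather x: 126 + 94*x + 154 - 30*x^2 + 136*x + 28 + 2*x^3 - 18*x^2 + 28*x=2*x^3 - 48*x^2 + 258*x + 308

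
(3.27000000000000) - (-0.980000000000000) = 4.25000000000000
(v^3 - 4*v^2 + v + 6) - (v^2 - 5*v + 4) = v^3 - 5*v^2 + 6*v + 2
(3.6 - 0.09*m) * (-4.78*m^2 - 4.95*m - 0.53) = 0.4302*m^3 - 16.7625*m^2 - 17.7723*m - 1.908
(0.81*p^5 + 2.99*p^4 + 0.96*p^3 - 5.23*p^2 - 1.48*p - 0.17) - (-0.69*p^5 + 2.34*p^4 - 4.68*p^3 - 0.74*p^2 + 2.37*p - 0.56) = 1.5*p^5 + 0.65*p^4 + 5.64*p^3 - 4.49*p^2 - 3.85*p + 0.39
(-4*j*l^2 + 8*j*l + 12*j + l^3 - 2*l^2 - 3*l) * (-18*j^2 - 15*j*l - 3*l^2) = 72*j^3*l^2 - 144*j^3*l - 216*j^3 + 42*j^2*l^3 - 84*j^2*l^2 - 126*j^2*l - 3*j*l^4 + 6*j*l^3 + 9*j*l^2 - 3*l^5 + 6*l^4 + 9*l^3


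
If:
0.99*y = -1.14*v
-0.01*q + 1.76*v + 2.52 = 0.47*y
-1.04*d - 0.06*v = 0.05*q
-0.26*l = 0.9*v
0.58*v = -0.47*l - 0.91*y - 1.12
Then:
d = -18.06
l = -1.85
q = 375.04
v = 0.53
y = -0.62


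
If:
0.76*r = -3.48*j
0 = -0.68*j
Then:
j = 0.00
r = 0.00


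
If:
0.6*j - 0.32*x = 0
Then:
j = 0.533333333333333*x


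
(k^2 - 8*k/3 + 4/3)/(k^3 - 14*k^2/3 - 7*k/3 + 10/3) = (k - 2)/(k^2 - 4*k - 5)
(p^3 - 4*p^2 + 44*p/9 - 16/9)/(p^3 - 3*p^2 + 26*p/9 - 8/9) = (p - 2)/(p - 1)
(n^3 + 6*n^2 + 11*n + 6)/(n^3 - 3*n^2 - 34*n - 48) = (n + 1)/(n - 8)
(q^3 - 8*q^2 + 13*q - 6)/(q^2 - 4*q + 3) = (q^2 - 7*q + 6)/(q - 3)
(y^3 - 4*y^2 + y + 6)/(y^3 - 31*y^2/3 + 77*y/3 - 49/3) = 3*(y^3 - 4*y^2 + y + 6)/(3*y^3 - 31*y^2 + 77*y - 49)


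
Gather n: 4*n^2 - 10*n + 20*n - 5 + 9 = 4*n^2 + 10*n + 4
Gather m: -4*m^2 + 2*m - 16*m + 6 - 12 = -4*m^2 - 14*m - 6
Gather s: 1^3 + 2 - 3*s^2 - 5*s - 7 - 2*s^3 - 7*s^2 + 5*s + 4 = -2*s^3 - 10*s^2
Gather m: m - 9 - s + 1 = m - s - 8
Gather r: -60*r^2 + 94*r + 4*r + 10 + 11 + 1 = -60*r^2 + 98*r + 22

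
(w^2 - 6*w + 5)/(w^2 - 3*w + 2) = (w - 5)/(w - 2)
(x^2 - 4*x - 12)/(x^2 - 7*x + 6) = (x + 2)/(x - 1)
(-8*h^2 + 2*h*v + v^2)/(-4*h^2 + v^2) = (4*h + v)/(2*h + v)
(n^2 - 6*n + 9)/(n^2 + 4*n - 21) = (n - 3)/(n + 7)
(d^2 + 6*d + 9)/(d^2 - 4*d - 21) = (d + 3)/(d - 7)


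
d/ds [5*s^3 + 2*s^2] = s*(15*s + 4)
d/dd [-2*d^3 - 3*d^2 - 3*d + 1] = -6*d^2 - 6*d - 3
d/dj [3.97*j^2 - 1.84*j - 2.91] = 7.94*j - 1.84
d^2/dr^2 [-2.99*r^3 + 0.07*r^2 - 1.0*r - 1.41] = 0.14 - 17.94*r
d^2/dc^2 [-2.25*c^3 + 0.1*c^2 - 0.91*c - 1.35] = 0.2 - 13.5*c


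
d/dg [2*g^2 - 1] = 4*g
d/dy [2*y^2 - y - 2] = 4*y - 1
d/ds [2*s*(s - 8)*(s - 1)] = 6*s^2 - 36*s + 16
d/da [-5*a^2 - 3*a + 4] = -10*a - 3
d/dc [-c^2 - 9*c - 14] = -2*c - 9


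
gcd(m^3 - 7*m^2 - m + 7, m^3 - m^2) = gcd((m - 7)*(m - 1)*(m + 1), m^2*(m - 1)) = m - 1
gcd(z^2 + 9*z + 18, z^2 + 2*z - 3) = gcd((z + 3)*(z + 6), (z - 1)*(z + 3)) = z + 3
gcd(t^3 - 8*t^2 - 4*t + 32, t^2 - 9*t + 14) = t - 2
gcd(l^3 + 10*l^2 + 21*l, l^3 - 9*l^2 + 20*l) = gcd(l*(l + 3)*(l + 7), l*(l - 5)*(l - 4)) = l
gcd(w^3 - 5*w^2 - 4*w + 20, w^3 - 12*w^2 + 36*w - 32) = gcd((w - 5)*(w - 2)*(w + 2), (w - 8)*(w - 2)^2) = w - 2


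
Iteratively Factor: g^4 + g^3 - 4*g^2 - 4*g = (g - 2)*(g^3 + 3*g^2 + 2*g) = g*(g - 2)*(g^2 + 3*g + 2) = g*(g - 2)*(g + 1)*(g + 2)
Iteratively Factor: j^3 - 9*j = (j + 3)*(j^2 - 3*j) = (j - 3)*(j + 3)*(j)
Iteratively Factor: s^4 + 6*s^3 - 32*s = (s + 4)*(s^3 + 2*s^2 - 8*s) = (s + 4)^2*(s^2 - 2*s) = (s - 2)*(s + 4)^2*(s)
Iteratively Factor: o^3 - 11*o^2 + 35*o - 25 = (o - 5)*(o^2 - 6*o + 5) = (o - 5)^2*(o - 1)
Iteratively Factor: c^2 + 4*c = (c)*(c + 4)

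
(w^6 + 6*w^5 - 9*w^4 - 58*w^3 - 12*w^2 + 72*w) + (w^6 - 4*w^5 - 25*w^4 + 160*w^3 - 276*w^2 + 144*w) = 2*w^6 + 2*w^5 - 34*w^4 + 102*w^3 - 288*w^2 + 216*w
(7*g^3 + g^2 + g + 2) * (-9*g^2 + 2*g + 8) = -63*g^5 + 5*g^4 + 49*g^3 - 8*g^2 + 12*g + 16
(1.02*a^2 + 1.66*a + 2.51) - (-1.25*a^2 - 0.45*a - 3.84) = 2.27*a^2 + 2.11*a + 6.35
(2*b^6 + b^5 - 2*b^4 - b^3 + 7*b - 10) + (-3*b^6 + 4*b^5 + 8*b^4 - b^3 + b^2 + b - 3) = -b^6 + 5*b^5 + 6*b^4 - 2*b^3 + b^2 + 8*b - 13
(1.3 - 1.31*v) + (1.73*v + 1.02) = 0.42*v + 2.32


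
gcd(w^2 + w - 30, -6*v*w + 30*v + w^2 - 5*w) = w - 5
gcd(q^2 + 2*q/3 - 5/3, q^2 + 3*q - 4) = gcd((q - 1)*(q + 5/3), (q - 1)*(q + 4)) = q - 1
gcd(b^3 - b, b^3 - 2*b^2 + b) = b^2 - b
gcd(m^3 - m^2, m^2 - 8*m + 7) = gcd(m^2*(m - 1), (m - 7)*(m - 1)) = m - 1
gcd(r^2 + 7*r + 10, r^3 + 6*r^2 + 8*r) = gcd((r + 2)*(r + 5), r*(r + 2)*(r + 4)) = r + 2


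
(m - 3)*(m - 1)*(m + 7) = m^3 + 3*m^2 - 25*m + 21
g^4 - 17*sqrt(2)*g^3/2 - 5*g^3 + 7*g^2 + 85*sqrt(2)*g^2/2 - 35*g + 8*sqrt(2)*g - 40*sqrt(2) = (g - 5)*(g - 8*sqrt(2))*(g - sqrt(2))*(g + sqrt(2)/2)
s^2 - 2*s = s*(s - 2)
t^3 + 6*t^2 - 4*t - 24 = (t - 2)*(t + 2)*(t + 6)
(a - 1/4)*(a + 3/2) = a^2 + 5*a/4 - 3/8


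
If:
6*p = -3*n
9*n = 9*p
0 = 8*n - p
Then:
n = 0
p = 0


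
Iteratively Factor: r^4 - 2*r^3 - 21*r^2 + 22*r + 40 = (r + 1)*(r^3 - 3*r^2 - 18*r + 40) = (r - 2)*(r + 1)*(r^2 - r - 20) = (r - 2)*(r + 1)*(r + 4)*(r - 5)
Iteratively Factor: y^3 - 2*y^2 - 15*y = (y)*(y^2 - 2*y - 15) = y*(y + 3)*(y - 5)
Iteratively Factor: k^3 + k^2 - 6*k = (k)*(k^2 + k - 6) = k*(k - 2)*(k + 3)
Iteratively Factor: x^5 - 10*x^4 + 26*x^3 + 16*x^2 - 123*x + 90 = (x - 3)*(x^4 - 7*x^3 + 5*x^2 + 31*x - 30) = (x - 3)*(x + 2)*(x^3 - 9*x^2 + 23*x - 15) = (x - 3)*(x - 1)*(x + 2)*(x^2 - 8*x + 15) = (x - 5)*(x - 3)*(x - 1)*(x + 2)*(x - 3)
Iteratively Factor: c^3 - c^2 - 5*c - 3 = (c + 1)*(c^2 - 2*c - 3) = (c + 1)^2*(c - 3)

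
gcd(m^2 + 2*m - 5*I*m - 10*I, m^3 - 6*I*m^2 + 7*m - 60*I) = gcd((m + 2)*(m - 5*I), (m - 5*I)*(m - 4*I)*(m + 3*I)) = m - 5*I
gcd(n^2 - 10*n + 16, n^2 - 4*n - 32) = n - 8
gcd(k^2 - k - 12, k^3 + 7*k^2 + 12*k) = k + 3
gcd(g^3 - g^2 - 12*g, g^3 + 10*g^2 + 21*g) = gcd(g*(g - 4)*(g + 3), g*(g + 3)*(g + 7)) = g^2 + 3*g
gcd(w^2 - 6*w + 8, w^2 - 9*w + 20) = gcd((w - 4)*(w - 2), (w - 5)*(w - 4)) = w - 4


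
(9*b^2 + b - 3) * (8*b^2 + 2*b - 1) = 72*b^4 + 26*b^3 - 31*b^2 - 7*b + 3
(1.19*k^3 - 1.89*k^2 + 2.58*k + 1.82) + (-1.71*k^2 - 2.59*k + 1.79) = 1.19*k^3 - 3.6*k^2 - 0.00999999999999979*k + 3.61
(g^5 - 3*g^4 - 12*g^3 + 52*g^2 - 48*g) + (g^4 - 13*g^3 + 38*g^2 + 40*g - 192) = g^5 - 2*g^4 - 25*g^3 + 90*g^2 - 8*g - 192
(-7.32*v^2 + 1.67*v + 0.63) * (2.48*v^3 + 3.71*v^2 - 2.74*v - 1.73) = -18.1536*v^5 - 23.0156*v^4 + 27.8149*v^3 + 10.4251*v^2 - 4.6153*v - 1.0899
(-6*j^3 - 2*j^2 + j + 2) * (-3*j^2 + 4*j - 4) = 18*j^5 - 18*j^4 + 13*j^3 + 6*j^2 + 4*j - 8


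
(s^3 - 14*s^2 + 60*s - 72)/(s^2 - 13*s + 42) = (s^2 - 8*s + 12)/(s - 7)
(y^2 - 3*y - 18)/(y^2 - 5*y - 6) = (y + 3)/(y + 1)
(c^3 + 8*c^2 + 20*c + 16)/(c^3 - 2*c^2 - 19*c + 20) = (c^2 + 4*c + 4)/(c^2 - 6*c + 5)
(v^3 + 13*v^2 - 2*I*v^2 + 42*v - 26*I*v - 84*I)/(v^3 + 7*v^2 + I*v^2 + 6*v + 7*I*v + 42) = (v + 6)/(v + 3*I)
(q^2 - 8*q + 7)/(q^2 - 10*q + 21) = (q - 1)/(q - 3)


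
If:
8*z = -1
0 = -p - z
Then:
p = 1/8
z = -1/8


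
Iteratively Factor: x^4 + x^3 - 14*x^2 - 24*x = (x + 2)*(x^3 - x^2 - 12*x) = (x - 4)*(x + 2)*(x^2 + 3*x) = (x - 4)*(x + 2)*(x + 3)*(x)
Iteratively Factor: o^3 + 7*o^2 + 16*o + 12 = (o + 3)*(o^2 + 4*o + 4) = (o + 2)*(o + 3)*(o + 2)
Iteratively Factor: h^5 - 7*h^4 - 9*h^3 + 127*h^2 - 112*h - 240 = (h - 3)*(h^4 - 4*h^3 - 21*h^2 + 64*h + 80) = (h - 5)*(h - 3)*(h^3 + h^2 - 16*h - 16) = (h - 5)*(h - 3)*(h + 1)*(h^2 - 16) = (h - 5)*(h - 3)*(h + 1)*(h + 4)*(h - 4)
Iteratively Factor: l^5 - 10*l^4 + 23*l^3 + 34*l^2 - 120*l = (l)*(l^4 - 10*l^3 + 23*l^2 + 34*l - 120) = l*(l - 5)*(l^3 - 5*l^2 - 2*l + 24) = l*(l - 5)*(l - 4)*(l^2 - l - 6) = l*(l - 5)*(l - 4)*(l - 3)*(l + 2)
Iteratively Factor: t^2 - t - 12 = (t + 3)*(t - 4)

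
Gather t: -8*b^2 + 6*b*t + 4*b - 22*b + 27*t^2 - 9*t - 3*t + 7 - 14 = -8*b^2 - 18*b + 27*t^2 + t*(6*b - 12) - 7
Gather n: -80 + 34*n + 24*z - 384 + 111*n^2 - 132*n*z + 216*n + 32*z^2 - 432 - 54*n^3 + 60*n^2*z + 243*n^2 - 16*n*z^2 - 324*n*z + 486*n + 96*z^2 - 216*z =-54*n^3 + n^2*(60*z + 354) + n*(-16*z^2 - 456*z + 736) + 128*z^2 - 192*z - 896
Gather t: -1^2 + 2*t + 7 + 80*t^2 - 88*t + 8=80*t^2 - 86*t + 14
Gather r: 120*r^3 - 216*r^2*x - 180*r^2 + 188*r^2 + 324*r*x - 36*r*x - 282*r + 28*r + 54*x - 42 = 120*r^3 + r^2*(8 - 216*x) + r*(288*x - 254) + 54*x - 42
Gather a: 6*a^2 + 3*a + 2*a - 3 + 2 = 6*a^2 + 5*a - 1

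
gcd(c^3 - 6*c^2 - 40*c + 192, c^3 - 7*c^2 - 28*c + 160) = c^2 - 12*c + 32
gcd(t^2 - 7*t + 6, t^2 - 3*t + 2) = t - 1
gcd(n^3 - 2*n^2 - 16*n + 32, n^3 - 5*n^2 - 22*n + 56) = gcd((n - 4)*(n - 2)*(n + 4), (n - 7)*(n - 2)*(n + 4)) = n^2 + 2*n - 8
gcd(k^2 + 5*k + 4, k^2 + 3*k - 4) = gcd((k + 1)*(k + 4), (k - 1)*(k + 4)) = k + 4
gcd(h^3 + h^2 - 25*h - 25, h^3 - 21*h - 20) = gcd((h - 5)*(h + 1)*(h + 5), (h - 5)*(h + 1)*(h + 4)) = h^2 - 4*h - 5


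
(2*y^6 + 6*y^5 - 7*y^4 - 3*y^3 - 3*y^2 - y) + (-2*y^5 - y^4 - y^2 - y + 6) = 2*y^6 + 4*y^5 - 8*y^4 - 3*y^3 - 4*y^2 - 2*y + 6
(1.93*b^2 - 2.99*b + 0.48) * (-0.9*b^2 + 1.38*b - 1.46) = -1.737*b^4 + 5.3544*b^3 - 7.376*b^2 + 5.0278*b - 0.7008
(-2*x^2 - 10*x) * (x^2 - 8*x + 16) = -2*x^4 + 6*x^3 + 48*x^2 - 160*x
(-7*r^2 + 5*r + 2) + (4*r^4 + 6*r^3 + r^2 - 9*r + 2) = 4*r^4 + 6*r^3 - 6*r^2 - 4*r + 4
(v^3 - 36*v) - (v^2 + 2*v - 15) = v^3 - v^2 - 38*v + 15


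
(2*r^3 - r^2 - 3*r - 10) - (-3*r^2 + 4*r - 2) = 2*r^3 + 2*r^2 - 7*r - 8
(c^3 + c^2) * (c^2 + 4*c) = c^5 + 5*c^4 + 4*c^3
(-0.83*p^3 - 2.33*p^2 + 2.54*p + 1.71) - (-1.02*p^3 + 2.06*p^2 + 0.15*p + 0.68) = 0.19*p^3 - 4.39*p^2 + 2.39*p + 1.03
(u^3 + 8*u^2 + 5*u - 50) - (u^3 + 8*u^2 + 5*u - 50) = 0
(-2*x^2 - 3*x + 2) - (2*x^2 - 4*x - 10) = -4*x^2 + x + 12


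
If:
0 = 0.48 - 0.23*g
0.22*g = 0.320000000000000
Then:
No Solution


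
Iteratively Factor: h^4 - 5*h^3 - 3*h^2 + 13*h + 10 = (h + 1)*(h^3 - 6*h^2 + 3*h + 10) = (h - 2)*(h + 1)*(h^2 - 4*h - 5) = (h - 5)*(h - 2)*(h + 1)*(h + 1)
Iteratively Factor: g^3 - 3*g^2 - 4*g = (g - 4)*(g^2 + g) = (g - 4)*(g + 1)*(g)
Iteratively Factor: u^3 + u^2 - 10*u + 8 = (u - 1)*(u^2 + 2*u - 8) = (u - 1)*(u + 4)*(u - 2)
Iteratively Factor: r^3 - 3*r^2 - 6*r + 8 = (r - 4)*(r^2 + r - 2) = (r - 4)*(r - 1)*(r + 2)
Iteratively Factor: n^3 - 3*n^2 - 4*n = (n - 4)*(n^2 + n) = n*(n - 4)*(n + 1)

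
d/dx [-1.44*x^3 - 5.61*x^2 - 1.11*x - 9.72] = -4.32*x^2 - 11.22*x - 1.11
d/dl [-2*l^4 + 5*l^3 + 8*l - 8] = -8*l^3 + 15*l^2 + 8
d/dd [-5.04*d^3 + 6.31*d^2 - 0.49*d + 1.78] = -15.12*d^2 + 12.62*d - 0.49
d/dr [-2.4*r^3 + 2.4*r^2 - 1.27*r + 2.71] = -7.2*r^2 + 4.8*r - 1.27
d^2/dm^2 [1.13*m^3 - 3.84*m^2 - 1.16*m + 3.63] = 6.78*m - 7.68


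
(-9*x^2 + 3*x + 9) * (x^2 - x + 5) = -9*x^4 + 12*x^3 - 39*x^2 + 6*x + 45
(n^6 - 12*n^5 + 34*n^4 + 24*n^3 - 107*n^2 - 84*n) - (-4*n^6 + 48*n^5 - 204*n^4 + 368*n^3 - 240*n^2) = 5*n^6 - 60*n^5 + 238*n^4 - 344*n^3 + 133*n^2 - 84*n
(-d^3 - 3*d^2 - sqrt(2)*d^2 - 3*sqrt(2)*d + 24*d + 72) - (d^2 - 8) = -d^3 - 4*d^2 - sqrt(2)*d^2 - 3*sqrt(2)*d + 24*d + 80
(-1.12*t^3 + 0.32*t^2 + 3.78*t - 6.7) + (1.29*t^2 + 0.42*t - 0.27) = -1.12*t^3 + 1.61*t^2 + 4.2*t - 6.97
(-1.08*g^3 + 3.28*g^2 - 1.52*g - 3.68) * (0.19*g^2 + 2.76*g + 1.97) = -0.2052*g^5 - 2.3576*g^4 + 6.6364*g^3 + 1.5672*g^2 - 13.1512*g - 7.2496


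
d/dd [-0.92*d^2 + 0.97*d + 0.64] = 0.97 - 1.84*d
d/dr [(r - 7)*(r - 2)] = 2*r - 9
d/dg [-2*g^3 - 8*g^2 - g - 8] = -6*g^2 - 16*g - 1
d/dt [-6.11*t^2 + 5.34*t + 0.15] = 5.34 - 12.22*t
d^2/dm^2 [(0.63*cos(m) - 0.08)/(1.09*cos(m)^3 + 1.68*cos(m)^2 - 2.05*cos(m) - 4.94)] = (0.033367191526667*sin(m)^6 - 0.017279977693335*cos(m)^7 + 0.0183293079246035*cos(m)^6 - 0.00754093126366969*cos(m)^5 - 0.330630709097203*cos(m)^4 - 0.140206579862465*cos(m)^3 + 0.387507533483127*cos(m)^2 + 0.0822732570267429*cos(m) - 0.118556401358529)/(0.00747427606576793*cos(m)^9 + 0.0345599553866701*cos(m)^8 + 0.0110953460964522*cos(m)^7 - 0.204252500047514*cos(m)^6 - 0.334126439190851*cos(m)^5 + 0.263084078003215*cos(m)^4 + 1.0*cos(m)^3 + 0.350406381141209*cos(m)^2 - 0.8662009475473*cos(m) - 0.6957776716884)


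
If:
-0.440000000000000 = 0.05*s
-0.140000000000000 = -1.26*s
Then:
No Solution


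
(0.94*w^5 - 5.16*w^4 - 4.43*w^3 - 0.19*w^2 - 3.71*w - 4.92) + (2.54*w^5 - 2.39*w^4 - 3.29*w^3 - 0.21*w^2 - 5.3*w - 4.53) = 3.48*w^5 - 7.55*w^4 - 7.72*w^3 - 0.4*w^2 - 9.01*w - 9.45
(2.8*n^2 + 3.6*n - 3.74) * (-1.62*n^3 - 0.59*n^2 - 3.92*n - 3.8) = -4.536*n^5 - 7.484*n^4 - 7.0412*n^3 - 22.5454*n^2 + 0.9808*n + 14.212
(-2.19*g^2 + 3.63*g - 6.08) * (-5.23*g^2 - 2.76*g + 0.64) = 11.4537*g^4 - 12.9405*g^3 + 20.378*g^2 + 19.104*g - 3.8912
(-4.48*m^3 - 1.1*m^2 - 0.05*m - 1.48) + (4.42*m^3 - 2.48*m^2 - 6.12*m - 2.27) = -0.0600000000000005*m^3 - 3.58*m^2 - 6.17*m - 3.75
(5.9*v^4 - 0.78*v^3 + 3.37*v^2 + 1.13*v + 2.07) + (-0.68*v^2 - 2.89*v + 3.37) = 5.9*v^4 - 0.78*v^3 + 2.69*v^2 - 1.76*v + 5.44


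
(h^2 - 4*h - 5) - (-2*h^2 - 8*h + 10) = 3*h^2 + 4*h - 15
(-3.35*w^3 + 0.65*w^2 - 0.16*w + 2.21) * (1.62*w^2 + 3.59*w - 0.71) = -5.427*w^5 - 10.9735*w^4 + 4.4528*w^3 + 2.5443*w^2 + 8.0475*w - 1.5691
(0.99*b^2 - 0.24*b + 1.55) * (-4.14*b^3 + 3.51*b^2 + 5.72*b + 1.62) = -4.0986*b^5 + 4.4685*b^4 - 1.5966*b^3 + 5.6715*b^2 + 8.4772*b + 2.511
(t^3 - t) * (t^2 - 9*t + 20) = t^5 - 9*t^4 + 19*t^3 + 9*t^2 - 20*t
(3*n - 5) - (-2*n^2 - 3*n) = 2*n^2 + 6*n - 5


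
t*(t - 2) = t^2 - 2*t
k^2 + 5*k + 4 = (k + 1)*(k + 4)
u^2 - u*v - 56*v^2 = (u - 8*v)*(u + 7*v)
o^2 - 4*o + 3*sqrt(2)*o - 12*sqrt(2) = (o - 4)*(o + 3*sqrt(2))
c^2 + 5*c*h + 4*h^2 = (c + h)*(c + 4*h)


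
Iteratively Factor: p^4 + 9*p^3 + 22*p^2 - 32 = (p + 4)*(p^3 + 5*p^2 + 2*p - 8) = (p + 4)^2*(p^2 + p - 2) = (p + 2)*(p + 4)^2*(p - 1)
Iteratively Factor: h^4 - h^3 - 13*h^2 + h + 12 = (h + 3)*(h^3 - 4*h^2 - h + 4) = (h - 4)*(h + 3)*(h^2 - 1) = (h - 4)*(h - 1)*(h + 3)*(h + 1)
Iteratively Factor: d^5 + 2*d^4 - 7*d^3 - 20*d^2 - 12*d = (d)*(d^4 + 2*d^3 - 7*d^2 - 20*d - 12) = d*(d - 3)*(d^3 + 5*d^2 + 8*d + 4) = d*(d - 3)*(d + 1)*(d^2 + 4*d + 4) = d*(d - 3)*(d + 1)*(d + 2)*(d + 2)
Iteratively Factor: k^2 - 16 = (k - 4)*(k + 4)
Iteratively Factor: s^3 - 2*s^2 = (s - 2)*(s^2) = s*(s - 2)*(s)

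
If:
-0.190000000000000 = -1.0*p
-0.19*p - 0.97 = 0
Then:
No Solution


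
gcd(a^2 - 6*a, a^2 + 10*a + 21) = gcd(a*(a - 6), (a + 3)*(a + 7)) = 1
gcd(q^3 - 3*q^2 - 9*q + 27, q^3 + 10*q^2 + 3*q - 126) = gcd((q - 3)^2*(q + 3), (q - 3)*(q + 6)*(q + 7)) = q - 3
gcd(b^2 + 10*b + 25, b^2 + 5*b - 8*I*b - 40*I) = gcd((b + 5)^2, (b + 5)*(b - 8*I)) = b + 5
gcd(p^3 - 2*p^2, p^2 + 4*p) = p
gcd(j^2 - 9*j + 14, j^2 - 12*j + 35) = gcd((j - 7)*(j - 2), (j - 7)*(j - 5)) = j - 7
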